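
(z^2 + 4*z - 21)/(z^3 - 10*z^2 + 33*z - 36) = (z + 7)/(z^2 - 7*z + 12)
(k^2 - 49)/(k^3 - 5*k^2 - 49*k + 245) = 1/(k - 5)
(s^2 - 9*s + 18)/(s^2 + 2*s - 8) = (s^2 - 9*s + 18)/(s^2 + 2*s - 8)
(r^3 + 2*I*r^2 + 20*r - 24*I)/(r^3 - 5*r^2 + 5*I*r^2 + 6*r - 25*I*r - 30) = (r^2 - 4*I*r - 4)/(r^2 - r*(5 + I) + 5*I)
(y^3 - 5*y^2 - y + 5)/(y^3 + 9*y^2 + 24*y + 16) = (y^2 - 6*y + 5)/(y^2 + 8*y + 16)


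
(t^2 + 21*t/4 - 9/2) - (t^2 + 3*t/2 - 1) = 15*t/4 - 7/2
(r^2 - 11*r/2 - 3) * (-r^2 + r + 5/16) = -r^4 + 13*r^3/2 - 35*r^2/16 - 151*r/32 - 15/16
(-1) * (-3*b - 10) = 3*b + 10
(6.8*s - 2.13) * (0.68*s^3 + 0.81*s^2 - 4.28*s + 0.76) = 4.624*s^4 + 4.0596*s^3 - 30.8293*s^2 + 14.2844*s - 1.6188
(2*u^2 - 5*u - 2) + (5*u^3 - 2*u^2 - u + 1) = 5*u^3 - 6*u - 1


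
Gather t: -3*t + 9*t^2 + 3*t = 9*t^2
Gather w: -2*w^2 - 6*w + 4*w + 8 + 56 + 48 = -2*w^2 - 2*w + 112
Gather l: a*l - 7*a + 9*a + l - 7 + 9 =2*a + l*(a + 1) + 2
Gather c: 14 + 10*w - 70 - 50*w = -40*w - 56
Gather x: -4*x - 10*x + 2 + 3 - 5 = -14*x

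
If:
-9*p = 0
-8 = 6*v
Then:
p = 0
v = -4/3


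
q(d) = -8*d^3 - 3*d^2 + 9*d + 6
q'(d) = -24*d^2 - 6*d + 9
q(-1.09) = 2.99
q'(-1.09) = -12.97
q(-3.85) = 383.42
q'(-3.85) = -323.64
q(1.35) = -7.00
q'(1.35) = -42.84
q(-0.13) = 4.80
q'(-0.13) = 9.37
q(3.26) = -273.71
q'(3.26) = -265.62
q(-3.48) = 275.50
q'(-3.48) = -260.77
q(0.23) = 7.81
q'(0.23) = 6.35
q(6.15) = -1912.98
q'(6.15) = -935.64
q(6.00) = -1776.00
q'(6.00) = -891.00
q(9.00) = -5988.00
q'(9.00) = -1989.00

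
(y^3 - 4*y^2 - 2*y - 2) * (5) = 5*y^3 - 20*y^2 - 10*y - 10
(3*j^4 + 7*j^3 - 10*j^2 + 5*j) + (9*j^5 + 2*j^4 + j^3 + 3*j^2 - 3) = 9*j^5 + 5*j^4 + 8*j^3 - 7*j^2 + 5*j - 3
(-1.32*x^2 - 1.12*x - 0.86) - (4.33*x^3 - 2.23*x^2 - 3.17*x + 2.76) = -4.33*x^3 + 0.91*x^2 + 2.05*x - 3.62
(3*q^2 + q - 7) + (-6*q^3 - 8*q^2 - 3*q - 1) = -6*q^3 - 5*q^2 - 2*q - 8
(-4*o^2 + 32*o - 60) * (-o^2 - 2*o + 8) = 4*o^4 - 24*o^3 - 36*o^2 + 376*o - 480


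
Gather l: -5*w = -5*w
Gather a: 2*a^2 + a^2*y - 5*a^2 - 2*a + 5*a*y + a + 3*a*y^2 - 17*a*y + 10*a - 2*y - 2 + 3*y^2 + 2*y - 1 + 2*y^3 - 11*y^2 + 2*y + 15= a^2*(y - 3) + a*(3*y^2 - 12*y + 9) + 2*y^3 - 8*y^2 + 2*y + 12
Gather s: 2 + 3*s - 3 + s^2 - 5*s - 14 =s^2 - 2*s - 15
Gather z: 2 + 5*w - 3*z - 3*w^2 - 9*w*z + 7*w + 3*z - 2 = -3*w^2 - 9*w*z + 12*w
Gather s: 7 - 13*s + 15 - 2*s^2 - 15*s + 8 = -2*s^2 - 28*s + 30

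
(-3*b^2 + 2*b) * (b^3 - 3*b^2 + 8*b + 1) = -3*b^5 + 11*b^4 - 30*b^3 + 13*b^2 + 2*b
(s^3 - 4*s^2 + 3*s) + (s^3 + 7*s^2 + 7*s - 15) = 2*s^3 + 3*s^2 + 10*s - 15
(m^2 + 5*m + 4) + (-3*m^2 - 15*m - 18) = -2*m^2 - 10*m - 14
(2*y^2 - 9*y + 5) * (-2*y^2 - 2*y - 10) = -4*y^4 + 14*y^3 - 12*y^2 + 80*y - 50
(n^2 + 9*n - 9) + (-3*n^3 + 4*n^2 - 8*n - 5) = -3*n^3 + 5*n^2 + n - 14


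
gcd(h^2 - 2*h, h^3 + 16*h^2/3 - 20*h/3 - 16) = h - 2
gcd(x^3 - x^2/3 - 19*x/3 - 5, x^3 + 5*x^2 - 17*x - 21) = x^2 - 2*x - 3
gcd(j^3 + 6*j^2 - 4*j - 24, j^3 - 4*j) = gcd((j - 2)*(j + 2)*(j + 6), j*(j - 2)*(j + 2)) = j^2 - 4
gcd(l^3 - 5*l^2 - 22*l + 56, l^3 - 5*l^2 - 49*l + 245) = l - 7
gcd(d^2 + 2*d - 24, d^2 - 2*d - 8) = d - 4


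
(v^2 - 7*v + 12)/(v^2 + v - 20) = (v - 3)/(v + 5)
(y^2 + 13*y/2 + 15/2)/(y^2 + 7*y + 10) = (y + 3/2)/(y + 2)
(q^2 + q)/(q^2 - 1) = q/(q - 1)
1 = 1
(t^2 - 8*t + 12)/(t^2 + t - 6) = (t - 6)/(t + 3)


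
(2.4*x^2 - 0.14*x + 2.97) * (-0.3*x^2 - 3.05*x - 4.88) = -0.72*x^4 - 7.278*x^3 - 12.176*x^2 - 8.3753*x - 14.4936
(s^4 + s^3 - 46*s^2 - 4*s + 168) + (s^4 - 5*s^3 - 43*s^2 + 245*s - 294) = 2*s^4 - 4*s^3 - 89*s^2 + 241*s - 126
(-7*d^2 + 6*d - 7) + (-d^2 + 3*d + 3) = -8*d^2 + 9*d - 4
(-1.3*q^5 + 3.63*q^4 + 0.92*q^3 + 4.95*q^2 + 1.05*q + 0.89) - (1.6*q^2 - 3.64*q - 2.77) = -1.3*q^5 + 3.63*q^4 + 0.92*q^3 + 3.35*q^2 + 4.69*q + 3.66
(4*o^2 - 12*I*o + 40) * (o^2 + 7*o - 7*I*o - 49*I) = 4*o^4 + 28*o^3 - 40*I*o^3 - 44*o^2 - 280*I*o^2 - 308*o - 280*I*o - 1960*I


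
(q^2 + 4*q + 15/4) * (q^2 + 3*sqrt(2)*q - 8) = q^4 + 4*q^3 + 3*sqrt(2)*q^3 - 17*q^2/4 + 12*sqrt(2)*q^2 - 32*q + 45*sqrt(2)*q/4 - 30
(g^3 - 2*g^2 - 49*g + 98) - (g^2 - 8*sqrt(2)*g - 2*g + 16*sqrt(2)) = g^3 - 3*g^2 - 47*g + 8*sqrt(2)*g - 16*sqrt(2) + 98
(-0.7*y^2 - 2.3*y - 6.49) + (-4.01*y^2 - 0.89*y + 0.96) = -4.71*y^2 - 3.19*y - 5.53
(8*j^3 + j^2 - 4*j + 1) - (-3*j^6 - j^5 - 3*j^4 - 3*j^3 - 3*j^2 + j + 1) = 3*j^6 + j^5 + 3*j^4 + 11*j^3 + 4*j^2 - 5*j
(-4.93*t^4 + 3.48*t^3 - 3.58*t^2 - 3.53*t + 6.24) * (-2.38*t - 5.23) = 11.7334*t^5 + 17.5015*t^4 - 9.68*t^3 + 27.1248*t^2 + 3.6107*t - 32.6352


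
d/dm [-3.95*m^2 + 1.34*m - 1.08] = 1.34 - 7.9*m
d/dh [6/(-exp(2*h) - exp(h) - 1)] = (12*exp(h) + 6)*exp(h)/(exp(2*h) + exp(h) + 1)^2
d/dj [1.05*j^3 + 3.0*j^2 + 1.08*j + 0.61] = 3.15*j^2 + 6.0*j + 1.08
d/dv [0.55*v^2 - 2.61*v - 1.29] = 1.1*v - 2.61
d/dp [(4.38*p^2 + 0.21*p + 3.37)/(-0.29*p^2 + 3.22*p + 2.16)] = (14.1645*p^2 + 20.8762*p - 10.3978)/(0.0841*p^4 - 1.8676*p^3 + 9.1156*p^2 + 13.9104*p + 4.6656)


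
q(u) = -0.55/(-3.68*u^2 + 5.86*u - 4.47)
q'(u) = -0.55*(7.36*u - 5.86)/(-3.68*u^2 + 5.86*u - 4.47)^2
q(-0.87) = 0.04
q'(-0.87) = 0.04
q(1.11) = 0.22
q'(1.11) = -0.20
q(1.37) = 0.16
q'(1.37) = -0.21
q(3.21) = 0.02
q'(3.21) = -0.02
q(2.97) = 0.03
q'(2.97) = -0.02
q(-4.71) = 0.00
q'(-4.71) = 0.00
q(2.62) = 0.04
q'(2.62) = -0.04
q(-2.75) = 0.01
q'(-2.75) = 0.01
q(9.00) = 0.00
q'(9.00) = -0.00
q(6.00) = 0.01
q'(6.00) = -0.00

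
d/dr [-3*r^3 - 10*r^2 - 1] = r*(-9*r - 20)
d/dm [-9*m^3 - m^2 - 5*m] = -27*m^2 - 2*m - 5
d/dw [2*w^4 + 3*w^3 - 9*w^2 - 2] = w*(8*w^2 + 9*w - 18)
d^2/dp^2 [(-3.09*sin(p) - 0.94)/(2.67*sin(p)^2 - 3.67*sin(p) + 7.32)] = (22.028301*sin(p)^5 + 57.0832649999999*sin(p)^4 - 434.042676*sin(p)^3 - 18.022178*sin(p)^2 + 608.441124*sin(p) - 154.600052)/(2.67*sin(p)^2 - 3.67*sin(p) + 7.32)^3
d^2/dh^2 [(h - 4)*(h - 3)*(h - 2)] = 6*h - 18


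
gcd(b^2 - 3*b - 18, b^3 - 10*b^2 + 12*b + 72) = b - 6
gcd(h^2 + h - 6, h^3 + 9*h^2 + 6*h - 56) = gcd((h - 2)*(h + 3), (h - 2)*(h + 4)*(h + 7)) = h - 2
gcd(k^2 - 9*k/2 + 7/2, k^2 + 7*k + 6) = 1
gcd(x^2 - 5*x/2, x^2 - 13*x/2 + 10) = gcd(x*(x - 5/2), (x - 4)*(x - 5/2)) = x - 5/2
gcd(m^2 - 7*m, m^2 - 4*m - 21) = m - 7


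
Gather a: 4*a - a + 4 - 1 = 3*a + 3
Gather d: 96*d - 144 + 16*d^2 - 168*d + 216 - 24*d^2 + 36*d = -8*d^2 - 36*d + 72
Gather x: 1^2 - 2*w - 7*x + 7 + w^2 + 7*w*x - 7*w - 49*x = w^2 - 9*w + x*(7*w - 56) + 8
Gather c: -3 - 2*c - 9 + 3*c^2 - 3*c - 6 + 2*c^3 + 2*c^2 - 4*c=2*c^3 + 5*c^2 - 9*c - 18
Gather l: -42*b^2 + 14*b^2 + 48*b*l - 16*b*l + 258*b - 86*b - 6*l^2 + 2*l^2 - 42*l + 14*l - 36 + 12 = -28*b^2 + 172*b - 4*l^2 + l*(32*b - 28) - 24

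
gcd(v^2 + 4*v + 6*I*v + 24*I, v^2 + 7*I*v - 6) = v + 6*I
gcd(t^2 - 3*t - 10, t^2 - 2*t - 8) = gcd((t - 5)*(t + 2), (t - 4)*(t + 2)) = t + 2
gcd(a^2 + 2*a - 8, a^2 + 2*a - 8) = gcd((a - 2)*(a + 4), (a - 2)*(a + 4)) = a^2 + 2*a - 8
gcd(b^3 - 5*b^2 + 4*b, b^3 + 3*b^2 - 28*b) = b^2 - 4*b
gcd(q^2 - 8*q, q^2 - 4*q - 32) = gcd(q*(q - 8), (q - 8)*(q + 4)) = q - 8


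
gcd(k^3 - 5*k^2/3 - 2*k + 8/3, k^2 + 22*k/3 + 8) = k + 4/3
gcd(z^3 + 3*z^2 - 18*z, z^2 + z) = z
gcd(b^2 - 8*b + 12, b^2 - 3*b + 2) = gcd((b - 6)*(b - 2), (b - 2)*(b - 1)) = b - 2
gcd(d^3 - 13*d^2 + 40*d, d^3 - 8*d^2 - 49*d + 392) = d - 8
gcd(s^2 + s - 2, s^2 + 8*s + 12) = s + 2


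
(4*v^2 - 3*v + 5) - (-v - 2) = 4*v^2 - 2*v + 7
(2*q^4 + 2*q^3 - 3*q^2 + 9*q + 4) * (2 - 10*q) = -20*q^5 - 16*q^4 + 34*q^3 - 96*q^2 - 22*q + 8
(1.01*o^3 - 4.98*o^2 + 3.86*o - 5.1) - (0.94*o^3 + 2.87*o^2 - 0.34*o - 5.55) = 0.0700000000000001*o^3 - 7.85*o^2 + 4.2*o + 0.45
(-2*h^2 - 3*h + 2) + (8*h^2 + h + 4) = 6*h^2 - 2*h + 6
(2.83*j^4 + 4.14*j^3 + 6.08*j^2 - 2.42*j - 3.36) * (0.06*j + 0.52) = 0.1698*j^5 + 1.72*j^4 + 2.5176*j^3 + 3.0164*j^2 - 1.46*j - 1.7472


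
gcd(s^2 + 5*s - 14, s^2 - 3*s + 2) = s - 2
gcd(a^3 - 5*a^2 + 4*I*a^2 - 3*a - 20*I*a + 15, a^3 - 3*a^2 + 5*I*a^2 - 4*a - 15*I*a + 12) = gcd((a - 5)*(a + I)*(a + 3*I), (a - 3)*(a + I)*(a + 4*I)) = a + I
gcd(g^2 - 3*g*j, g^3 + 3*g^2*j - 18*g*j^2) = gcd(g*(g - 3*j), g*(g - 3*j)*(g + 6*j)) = g^2 - 3*g*j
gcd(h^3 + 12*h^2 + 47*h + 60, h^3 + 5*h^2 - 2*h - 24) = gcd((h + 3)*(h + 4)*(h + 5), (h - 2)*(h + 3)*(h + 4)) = h^2 + 7*h + 12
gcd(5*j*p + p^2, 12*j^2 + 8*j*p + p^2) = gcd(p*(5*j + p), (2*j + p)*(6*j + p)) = 1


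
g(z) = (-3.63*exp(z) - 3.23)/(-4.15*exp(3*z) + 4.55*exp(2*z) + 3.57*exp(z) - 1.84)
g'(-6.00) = 0.01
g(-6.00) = 1.77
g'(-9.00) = 0.00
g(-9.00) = 1.76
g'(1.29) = -0.36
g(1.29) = 0.13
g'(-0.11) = 0.84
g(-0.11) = -3.20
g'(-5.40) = 0.02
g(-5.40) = 1.78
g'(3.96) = -0.00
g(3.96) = 0.00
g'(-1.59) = 5.10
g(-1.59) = 4.14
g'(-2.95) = 0.38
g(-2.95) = 2.08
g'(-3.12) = 0.31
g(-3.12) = 2.03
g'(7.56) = -0.00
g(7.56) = 0.00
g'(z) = (-3.63*exp(z) - 3.23)*(12.45*exp(3*z) - 9.1*exp(2*z) - 3.57*exp(z))/(-4.15*exp(3*z) + 4.55*exp(2*z) + 3.57*exp(z) - 1.84)^2 - 3.63*exp(z)/(-4.15*exp(3*z) + 4.55*exp(2*z) + 3.57*exp(z) - 1.84) = (-30.129*exp(3*z) - 23.697*exp(2*z) + 29.393*exp(z) + 18.2103)*exp(z)/(17.2225*exp(6*z) - 37.765*exp(5*z) - 8.9285*exp(4*z) + 47.759*exp(3*z) - 3.9991*exp(2*z) - 13.1376*exp(z) + 3.3856)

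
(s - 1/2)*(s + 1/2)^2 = s^3 + s^2/2 - s/4 - 1/8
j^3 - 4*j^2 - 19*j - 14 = (j - 7)*(j + 1)*(j + 2)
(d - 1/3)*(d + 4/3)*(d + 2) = d^3 + 3*d^2 + 14*d/9 - 8/9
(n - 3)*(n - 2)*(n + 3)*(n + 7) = n^4 + 5*n^3 - 23*n^2 - 45*n + 126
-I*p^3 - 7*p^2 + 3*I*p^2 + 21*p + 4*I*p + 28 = (p - 4)*(p - 7*I)*(-I*p - I)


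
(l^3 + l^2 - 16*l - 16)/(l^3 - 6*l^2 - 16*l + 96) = (l + 1)/(l - 6)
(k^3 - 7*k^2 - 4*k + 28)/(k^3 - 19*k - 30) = (k^2 - 9*k + 14)/(k^2 - 2*k - 15)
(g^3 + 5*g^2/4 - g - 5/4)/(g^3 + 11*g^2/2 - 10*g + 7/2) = (4*g^2 + 9*g + 5)/(2*(2*g^2 + 13*g - 7))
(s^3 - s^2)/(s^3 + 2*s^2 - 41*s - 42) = s^2*(s - 1)/(s^3 + 2*s^2 - 41*s - 42)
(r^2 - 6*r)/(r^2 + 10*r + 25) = r*(r - 6)/(r^2 + 10*r + 25)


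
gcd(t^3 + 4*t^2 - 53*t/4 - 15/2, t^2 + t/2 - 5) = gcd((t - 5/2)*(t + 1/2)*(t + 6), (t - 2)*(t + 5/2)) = 1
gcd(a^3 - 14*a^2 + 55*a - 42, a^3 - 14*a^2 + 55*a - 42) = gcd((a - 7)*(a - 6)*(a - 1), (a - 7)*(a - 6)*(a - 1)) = a^3 - 14*a^2 + 55*a - 42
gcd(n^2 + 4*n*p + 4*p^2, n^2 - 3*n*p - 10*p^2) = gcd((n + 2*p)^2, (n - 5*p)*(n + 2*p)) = n + 2*p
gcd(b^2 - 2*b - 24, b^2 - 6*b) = b - 6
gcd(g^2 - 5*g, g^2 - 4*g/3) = g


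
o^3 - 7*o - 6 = (o - 3)*(o + 1)*(o + 2)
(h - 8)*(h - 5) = h^2 - 13*h + 40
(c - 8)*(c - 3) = c^2 - 11*c + 24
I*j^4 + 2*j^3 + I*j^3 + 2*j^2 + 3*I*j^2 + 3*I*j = j*(j - 3*I)*(j + I)*(I*j + I)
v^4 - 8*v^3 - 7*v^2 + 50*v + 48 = (v - 8)*(v - 3)*(v + 1)*(v + 2)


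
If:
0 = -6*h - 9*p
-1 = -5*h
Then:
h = 1/5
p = -2/15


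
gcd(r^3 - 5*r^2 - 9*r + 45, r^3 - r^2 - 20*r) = r - 5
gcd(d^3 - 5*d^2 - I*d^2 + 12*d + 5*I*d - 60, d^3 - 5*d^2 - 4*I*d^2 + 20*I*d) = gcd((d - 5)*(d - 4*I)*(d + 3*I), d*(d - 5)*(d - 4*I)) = d^2 + d*(-5 - 4*I) + 20*I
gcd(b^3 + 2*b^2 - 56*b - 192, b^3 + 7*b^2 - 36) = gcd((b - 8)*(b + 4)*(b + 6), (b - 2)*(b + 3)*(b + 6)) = b + 6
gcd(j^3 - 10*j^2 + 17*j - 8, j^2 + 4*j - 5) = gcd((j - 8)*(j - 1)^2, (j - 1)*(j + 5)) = j - 1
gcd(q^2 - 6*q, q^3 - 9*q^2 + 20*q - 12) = q - 6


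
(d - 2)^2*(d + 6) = d^3 + 2*d^2 - 20*d + 24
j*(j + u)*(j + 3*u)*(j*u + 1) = j^4*u + 4*j^3*u^2 + j^3 + 3*j^2*u^3 + 4*j^2*u + 3*j*u^2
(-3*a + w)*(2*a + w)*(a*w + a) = -6*a^3*w - 6*a^3 - a^2*w^2 - a^2*w + a*w^3 + a*w^2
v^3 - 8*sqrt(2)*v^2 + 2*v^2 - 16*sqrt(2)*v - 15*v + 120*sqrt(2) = (v - 3)*(v + 5)*(v - 8*sqrt(2))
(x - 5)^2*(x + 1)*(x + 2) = x^4 - 7*x^3 - 3*x^2 + 55*x + 50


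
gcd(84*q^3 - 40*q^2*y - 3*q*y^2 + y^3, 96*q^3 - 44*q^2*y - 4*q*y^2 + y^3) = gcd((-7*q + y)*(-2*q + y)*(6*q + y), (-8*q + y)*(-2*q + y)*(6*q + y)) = -12*q^2 + 4*q*y + y^2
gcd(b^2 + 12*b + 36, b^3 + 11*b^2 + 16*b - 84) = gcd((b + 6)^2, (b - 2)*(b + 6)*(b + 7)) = b + 6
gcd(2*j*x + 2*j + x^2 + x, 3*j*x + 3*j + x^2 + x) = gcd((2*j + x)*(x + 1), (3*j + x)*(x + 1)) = x + 1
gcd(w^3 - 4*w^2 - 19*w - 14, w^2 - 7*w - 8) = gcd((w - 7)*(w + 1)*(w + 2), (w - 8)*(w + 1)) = w + 1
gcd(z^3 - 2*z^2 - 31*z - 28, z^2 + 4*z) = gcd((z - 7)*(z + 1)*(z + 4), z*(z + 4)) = z + 4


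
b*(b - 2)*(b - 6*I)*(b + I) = b^4 - 2*b^3 - 5*I*b^3 + 6*b^2 + 10*I*b^2 - 12*b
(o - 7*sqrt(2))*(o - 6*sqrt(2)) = o^2 - 13*sqrt(2)*o + 84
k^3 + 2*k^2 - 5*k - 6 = (k - 2)*(k + 1)*(k + 3)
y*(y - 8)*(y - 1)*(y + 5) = y^4 - 4*y^3 - 37*y^2 + 40*y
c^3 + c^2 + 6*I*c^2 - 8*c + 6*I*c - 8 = (c + 1)*(c + 2*I)*(c + 4*I)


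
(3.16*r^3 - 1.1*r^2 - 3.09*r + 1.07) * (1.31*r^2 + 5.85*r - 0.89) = 4.1396*r^5 + 17.045*r^4 - 13.2953*r^3 - 15.6958*r^2 + 9.0096*r - 0.9523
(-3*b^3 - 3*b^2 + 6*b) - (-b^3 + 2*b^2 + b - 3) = -2*b^3 - 5*b^2 + 5*b + 3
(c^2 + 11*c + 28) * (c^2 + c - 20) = c^4 + 12*c^3 + 19*c^2 - 192*c - 560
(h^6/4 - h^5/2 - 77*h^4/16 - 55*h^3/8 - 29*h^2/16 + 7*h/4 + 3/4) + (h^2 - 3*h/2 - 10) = h^6/4 - h^5/2 - 77*h^4/16 - 55*h^3/8 - 13*h^2/16 + h/4 - 37/4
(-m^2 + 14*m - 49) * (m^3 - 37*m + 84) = -m^5 + 14*m^4 - 12*m^3 - 602*m^2 + 2989*m - 4116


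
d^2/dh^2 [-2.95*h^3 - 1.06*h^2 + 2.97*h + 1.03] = -17.7*h - 2.12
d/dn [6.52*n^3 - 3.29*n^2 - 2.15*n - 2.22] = 19.56*n^2 - 6.58*n - 2.15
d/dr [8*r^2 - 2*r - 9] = 16*r - 2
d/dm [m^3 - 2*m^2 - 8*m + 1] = 3*m^2 - 4*m - 8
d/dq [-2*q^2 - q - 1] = -4*q - 1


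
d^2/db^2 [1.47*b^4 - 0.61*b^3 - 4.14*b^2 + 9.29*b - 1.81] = 17.64*b^2 - 3.66*b - 8.28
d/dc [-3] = 0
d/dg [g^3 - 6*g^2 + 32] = 3*g*(g - 4)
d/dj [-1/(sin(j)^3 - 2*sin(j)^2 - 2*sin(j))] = (3*cos(j) - 4/tan(j) - 2*cos(j)/sin(j)^2)/(sin(j)^2 - 2*sin(j) - 2)^2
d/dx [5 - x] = -1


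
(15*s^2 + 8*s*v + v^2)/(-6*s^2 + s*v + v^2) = (-5*s - v)/(2*s - v)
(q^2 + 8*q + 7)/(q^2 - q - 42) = (q^2 + 8*q + 7)/(q^2 - q - 42)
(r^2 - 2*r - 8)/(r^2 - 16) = (r + 2)/(r + 4)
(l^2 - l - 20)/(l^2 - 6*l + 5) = (l + 4)/(l - 1)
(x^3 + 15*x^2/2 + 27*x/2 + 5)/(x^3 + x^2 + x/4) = 2*(x^2 + 7*x + 10)/(x*(2*x + 1))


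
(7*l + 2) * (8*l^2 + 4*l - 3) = 56*l^3 + 44*l^2 - 13*l - 6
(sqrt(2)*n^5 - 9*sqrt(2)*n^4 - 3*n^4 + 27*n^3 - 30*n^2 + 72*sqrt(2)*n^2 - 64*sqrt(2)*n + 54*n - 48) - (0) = sqrt(2)*n^5 - 9*sqrt(2)*n^4 - 3*n^4 + 27*n^3 - 30*n^2 + 72*sqrt(2)*n^2 - 64*sqrt(2)*n + 54*n - 48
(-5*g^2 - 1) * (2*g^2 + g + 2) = -10*g^4 - 5*g^3 - 12*g^2 - g - 2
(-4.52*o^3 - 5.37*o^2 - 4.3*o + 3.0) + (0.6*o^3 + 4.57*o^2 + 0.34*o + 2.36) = -3.92*o^3 - 0.8*o^2 - 3.96*o + 5.36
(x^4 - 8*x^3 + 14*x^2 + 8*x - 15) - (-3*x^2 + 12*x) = x^4 - 8*x^3 + 17*x^2 - 4*x - 15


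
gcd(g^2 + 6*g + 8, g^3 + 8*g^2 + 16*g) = g + 4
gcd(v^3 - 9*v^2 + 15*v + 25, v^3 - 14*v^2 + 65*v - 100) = v^2 - 10*v + 25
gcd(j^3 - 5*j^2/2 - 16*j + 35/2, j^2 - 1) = j - 1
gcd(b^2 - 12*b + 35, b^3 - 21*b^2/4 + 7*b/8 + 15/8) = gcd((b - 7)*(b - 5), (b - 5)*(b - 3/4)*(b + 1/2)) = b - 5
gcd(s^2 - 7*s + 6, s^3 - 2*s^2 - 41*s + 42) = s - 1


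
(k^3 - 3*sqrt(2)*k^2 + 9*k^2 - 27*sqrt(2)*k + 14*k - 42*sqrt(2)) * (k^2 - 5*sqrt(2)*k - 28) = k^5 - 8*sqrt(2)*k^4 + 9*k^4 - 72*sqrt(2)*k^3 + 16*k^3 - 28*sqrt(2)*k^2 + 18*k^2 + 28*k + 756*sqrt(2)*k + 1176*sqrt(2)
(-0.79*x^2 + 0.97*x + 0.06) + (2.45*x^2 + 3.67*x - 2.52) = 1.66*x^2 + 4.64*x - 2.46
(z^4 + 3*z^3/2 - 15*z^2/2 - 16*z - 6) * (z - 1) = z^5 + z^4/2 - 9*z^3 - 17*z^2/2 + 10*z + 6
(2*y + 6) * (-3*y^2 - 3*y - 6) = -6*y^3 - 24*y^2 - 30*y - 36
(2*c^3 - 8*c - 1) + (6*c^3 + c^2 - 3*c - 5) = 8*c^3 + c^2 - 11*c - 6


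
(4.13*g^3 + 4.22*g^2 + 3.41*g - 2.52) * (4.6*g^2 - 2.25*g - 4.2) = 18.998*g^5 + 10.1195*g^4 - 11.155*g^3 - 36.9885*g^2 - 8.652*g + 10.584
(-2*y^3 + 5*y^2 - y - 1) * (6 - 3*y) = 6*y^4 - 27*y^3 + 33*y^2 - 3*y - 6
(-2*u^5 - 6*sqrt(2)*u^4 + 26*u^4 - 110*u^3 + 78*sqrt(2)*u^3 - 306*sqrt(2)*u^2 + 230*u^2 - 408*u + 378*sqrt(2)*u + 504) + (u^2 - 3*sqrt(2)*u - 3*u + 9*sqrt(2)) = -2*u^5 - 6*sqrt(2)*u^4 + 26*u^4 - 110*u^3 + 78*sqrt(2)*u^3 - 306*sqrt(2)*u^2 + 231*u^2 - 411*u + 375*sqrt(2)*u + 9*sqrt(2) + 504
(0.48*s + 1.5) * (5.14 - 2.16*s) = -1.0368*s^2 - 0.772800000000001*s + 7.71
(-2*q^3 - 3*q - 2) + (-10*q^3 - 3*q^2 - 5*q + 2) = -12*q^3 - 3*q^2 - 8*q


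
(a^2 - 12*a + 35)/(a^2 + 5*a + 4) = (a^2 - 12*a + 35)/(a^2 + 5*a + 4)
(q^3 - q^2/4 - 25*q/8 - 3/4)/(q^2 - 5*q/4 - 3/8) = (2*q^2 - q - 6)/(2*q - 3)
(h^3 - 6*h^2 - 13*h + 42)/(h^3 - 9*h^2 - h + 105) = (h - 2)/(h - 5)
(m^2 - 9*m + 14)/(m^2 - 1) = (m^2 - 9*m + 14)/(m^2 - 1)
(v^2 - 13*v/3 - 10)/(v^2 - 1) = (v^2 - 13*v/3 - 10)/(v^2 - 1)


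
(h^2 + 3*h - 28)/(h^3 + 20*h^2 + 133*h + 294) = (h - 4)/(h^2 + 13*h + 42)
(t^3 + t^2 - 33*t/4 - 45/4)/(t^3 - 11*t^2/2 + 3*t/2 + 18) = (t + 5/2)/(t - 4)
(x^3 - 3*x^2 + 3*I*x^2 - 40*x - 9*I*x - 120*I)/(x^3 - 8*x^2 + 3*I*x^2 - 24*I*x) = (x + 5)/x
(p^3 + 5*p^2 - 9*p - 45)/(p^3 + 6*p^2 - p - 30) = (p - 3)/(p - 2)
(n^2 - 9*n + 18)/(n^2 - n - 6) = (n - 6)/(n + 2)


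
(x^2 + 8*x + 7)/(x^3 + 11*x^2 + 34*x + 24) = (x + 7)/(x^2 + 10*x + 24)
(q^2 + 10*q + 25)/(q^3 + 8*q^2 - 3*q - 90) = (q + 5)/(q^2 + 3*q - 18)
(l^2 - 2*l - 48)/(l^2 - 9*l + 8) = (l + 6)/(l - 1)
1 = 1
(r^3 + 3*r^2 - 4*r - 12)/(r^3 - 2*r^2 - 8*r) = (r^2 + r - 6)/(r*(r - 4))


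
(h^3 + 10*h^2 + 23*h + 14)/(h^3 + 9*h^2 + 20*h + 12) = (h + 7)/(h + 6)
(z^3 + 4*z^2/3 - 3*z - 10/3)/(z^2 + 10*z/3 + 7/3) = (3*z^2 + z - 10)/(3*z + 7)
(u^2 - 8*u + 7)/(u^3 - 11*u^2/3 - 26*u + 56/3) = 3*(u - 1)/(3*u^2 + 10*u - 8)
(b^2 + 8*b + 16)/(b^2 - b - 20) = (b + 4)/(b - 5)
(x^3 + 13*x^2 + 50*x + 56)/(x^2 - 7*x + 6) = (x^3 + 13*x^2 + 50*x + 56)/(x^2 - 7*x + 6)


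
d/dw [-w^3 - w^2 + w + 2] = -3*w^2 - 2*w + 1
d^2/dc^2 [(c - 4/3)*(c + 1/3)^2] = 6*c - 4/3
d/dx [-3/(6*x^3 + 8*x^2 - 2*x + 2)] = 3*(9*x^2 + 8*x - 1)/(2*(3*x^3 + 4*x^2 - x + 1)^2)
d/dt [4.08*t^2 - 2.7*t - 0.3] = 8.16*t - 2.7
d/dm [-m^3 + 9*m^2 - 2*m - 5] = -3*m^2 + 18*m - 2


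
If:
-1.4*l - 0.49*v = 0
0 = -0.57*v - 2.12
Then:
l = 1.30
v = -3.72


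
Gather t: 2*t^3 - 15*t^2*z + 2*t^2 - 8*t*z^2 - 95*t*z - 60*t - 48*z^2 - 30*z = 2*t^3 + t^2*(2 - 15*z) + t*(-8*z^2 - 95*z - 60) - 48*z^2 - 30*z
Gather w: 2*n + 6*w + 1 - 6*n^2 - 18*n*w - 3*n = -6*n^2 - n + w*(6 - 18*n) + 1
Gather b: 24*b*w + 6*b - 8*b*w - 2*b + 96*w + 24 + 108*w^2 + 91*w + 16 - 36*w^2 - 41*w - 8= b*(16*w + 4) + 72*w^2 + 146*w + 32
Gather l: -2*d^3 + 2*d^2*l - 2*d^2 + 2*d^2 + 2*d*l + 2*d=-2*d^3 + 2*d + l*(2*d^2 + 2*d)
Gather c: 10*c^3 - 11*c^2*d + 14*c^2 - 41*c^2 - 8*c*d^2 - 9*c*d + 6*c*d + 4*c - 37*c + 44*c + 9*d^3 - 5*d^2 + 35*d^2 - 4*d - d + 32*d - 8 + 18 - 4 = 10*c^3 + c^2*(-11*d - 27) + c*(-8*d^2 - 3*d + 11) + 9*d^3 + 30*d^2 + 27*d + 6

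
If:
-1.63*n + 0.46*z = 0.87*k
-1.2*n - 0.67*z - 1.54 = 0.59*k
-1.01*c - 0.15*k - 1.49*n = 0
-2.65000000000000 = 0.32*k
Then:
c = -4.48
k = -8.28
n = 3.87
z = -1.94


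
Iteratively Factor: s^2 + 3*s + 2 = (s + 2)*(s + 1)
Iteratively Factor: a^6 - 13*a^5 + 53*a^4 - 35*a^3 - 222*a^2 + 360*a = (a + 2)*(a^5 - 15*a^4 + 83*a^3 - 201*a^2 + 180*a) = (a - 3)*(a + 2)*(a^4 - 12*a^3 + 47*a^2 - 60*a) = (a - 3)^2*(a + 2)*(a^3 - 9*a^2 + 20*a) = (a - 5)*(a - 3)^2*(a + 2)*(a^2 - 4*a) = a*(a - 5)*(a - 3)^2*(a + 2)*(a - 4)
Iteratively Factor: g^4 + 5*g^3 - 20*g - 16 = (g + 2)*(g^3 + 3*g^2 - 6*g - 8) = (g - 2)*(g + 2)*(g^2 + 5*g + 4) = (g - 2)*(g + 2)*(g + 4)*(g + 1)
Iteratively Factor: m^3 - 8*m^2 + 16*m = (m - 4)*(m^2 - 4*m) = (m - 4)^2*(m)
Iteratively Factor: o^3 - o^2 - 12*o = (o - 4)*(o^2 + 3*o) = o*(o - 4)*(o + 3)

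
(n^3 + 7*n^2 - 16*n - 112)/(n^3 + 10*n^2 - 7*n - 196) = (n + 4)/(n + 7)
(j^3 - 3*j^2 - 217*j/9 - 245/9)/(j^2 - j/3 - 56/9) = (3*j^2 - 16*j - 35)/(3*j - 8)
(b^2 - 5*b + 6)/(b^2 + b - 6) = (b - 3)/(b + 3)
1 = 1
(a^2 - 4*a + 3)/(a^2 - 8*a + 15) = (a - 1)/(a - 5)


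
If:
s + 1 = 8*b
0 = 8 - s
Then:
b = 9/8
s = 8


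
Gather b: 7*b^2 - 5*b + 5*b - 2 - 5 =7*b^2 - 7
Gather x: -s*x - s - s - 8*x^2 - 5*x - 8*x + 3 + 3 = -2*s - 8*x^2 + x*(-s - 13) + 6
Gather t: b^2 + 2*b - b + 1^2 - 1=b^2 + b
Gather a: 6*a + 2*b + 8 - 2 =6*a + 2*b + 6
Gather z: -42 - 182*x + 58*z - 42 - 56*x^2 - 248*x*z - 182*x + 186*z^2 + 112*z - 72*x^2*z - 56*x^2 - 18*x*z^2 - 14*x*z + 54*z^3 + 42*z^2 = -112*x^2 - 364*x + 54*z^3 + z^2*(228 - 18*x) + z*(-72*x^2 - 262*x + 170) - 84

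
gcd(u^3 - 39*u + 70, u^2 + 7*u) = u + 7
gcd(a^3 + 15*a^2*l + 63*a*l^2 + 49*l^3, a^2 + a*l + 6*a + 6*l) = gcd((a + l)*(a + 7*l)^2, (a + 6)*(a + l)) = a + l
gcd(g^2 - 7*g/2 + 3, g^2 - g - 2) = g - 2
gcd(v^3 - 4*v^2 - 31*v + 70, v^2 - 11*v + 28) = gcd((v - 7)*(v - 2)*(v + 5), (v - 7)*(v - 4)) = v - 7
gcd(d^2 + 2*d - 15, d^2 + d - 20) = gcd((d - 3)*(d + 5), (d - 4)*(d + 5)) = d + 5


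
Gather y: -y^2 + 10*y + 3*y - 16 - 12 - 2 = -y^2 + 13*y - 30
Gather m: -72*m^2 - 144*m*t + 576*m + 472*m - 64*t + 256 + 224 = -72*m^2 + m*(1048 - 144*t) - 64*t + 480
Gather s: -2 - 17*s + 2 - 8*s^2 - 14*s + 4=-8*s^2 - 31*s + 4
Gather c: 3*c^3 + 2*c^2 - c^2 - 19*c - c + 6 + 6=3*c^3 + c^2 - 20*c + 12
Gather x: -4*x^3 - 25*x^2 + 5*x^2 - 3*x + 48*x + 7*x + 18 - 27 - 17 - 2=-4*x^3 - 20*x^2 + 52*x - 28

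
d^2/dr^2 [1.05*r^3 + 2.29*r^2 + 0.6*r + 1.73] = 6.3*r + 4.58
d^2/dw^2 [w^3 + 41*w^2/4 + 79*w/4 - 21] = 6*w + 41/2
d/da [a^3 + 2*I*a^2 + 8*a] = 3*a^2 + 4*I*a + 8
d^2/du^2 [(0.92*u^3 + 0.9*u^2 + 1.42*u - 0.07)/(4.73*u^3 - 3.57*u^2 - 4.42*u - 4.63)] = (71.341644*u^6 + 306.02154*u^5 + 192.007728*u^4 + 367.551944*u^3 + 400.309662*u^2 - 38.32155*u - 19.954066)/(105.823817*u^9 - 239.613759*u^8 - 115.814523*u^7 + 91.560498*u^6 + 577.32*u^5 + 194.523843*u^4 - 220.513009*u^3 - 500.949795*u^2 - 284.253294*u - 99.252847)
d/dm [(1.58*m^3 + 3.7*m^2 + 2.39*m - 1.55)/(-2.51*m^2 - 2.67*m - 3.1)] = (-3.9658*m^4 - 8.4372*m^3 - 18.5741*m^2 - 30.721*m - 11.5475)/(6.3001*m^4 + 13.4034*m^3 + 22.6909*m^2 + 16.554*m + 9.61)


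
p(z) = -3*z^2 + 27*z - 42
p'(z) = 27 - 6*z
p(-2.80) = -141.12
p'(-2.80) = 43.80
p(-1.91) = -104.51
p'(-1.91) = 38.46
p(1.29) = -12.16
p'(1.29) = 19.26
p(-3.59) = -177.59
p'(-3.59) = 48.54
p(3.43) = 15.32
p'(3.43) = 6.42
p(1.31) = -11.78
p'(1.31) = 19.14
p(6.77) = 3.29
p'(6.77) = -13.62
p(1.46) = -8.97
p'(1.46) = 18.24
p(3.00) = 12.00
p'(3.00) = 9.00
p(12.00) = -150.00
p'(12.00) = -45.00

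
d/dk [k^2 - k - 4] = 2*k - 1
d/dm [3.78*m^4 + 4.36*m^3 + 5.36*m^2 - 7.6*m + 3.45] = 15.12*m^3 + 13.08*m^2 + 10.72*m - 7.6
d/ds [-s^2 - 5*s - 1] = -2*s - 5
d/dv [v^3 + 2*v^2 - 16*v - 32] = 3*v^2 + 4*v - 16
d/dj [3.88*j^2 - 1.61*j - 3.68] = 7.76*j - 1.61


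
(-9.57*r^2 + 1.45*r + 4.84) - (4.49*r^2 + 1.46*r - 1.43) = -14.06*r^2 - 0.01*r + 6.27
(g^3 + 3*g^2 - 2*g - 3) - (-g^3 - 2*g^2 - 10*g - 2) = 2*g^3 + 5*g^2 + 8*g - 1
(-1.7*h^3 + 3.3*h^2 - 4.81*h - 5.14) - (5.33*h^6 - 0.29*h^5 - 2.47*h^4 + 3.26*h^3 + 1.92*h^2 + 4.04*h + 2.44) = -5.33*h^6 + 0.29*h^5 + 2.47*h^4 - 4.96*h^3 + 1.38*h^2 - 8.85*h - 7.58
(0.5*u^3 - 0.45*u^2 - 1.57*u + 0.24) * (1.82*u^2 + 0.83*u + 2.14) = 0.91*u^5 - 0.404*u^4 - 2.1609*u^3 - 1.8293*u^2 - 3.1606*u + 0.5136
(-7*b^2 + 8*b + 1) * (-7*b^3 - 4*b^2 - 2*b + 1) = 49*b^5 - 28*b^4 - 25*b^3 - 27*b^2 + 6*b + 1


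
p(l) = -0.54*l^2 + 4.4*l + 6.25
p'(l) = 4.4 - 1.08*l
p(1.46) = 11.52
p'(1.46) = 2.82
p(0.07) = 6.56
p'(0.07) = 4.32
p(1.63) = 11.99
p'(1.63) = 2.64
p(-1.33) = -0.56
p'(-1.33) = 5.84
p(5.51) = 14.10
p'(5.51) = -1.55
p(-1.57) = -1.99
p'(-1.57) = 6.10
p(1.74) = 12.27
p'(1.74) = 2.52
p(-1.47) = -1.38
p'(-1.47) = 5.99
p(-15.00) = -181.25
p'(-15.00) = 20.60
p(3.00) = 14.59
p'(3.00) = 1.16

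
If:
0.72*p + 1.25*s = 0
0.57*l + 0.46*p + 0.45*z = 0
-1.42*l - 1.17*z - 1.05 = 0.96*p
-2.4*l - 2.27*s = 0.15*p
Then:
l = 1.90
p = 3.95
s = -2.27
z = -6.45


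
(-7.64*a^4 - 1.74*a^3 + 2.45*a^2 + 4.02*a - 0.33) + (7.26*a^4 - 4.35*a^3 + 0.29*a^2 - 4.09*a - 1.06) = -0.38*a^4 - 6.09*a^3 + 2.74*a^2 - 0.0700000000000003*a - 1.39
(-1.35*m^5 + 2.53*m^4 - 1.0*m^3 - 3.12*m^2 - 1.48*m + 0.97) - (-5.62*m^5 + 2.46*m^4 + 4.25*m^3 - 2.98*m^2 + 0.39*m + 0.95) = 4.27*m^5 + 0.0699999999999998*m^4 - 5.25*m^3 - 0.14*m^2 - 1.87*m + 0.02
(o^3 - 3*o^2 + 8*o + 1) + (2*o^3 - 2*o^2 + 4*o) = 3*o^3 - 5*o^2 + 12*o + 1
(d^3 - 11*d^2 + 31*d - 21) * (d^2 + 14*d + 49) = d^5 + 3*d^4 - 74*d^3 - 126*d^2 + 1225*d - 1029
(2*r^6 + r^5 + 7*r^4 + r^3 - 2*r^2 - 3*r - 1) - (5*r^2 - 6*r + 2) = 2*r^6 + r^5 + 7*r^4 + r^3 - 7*r^2 + 3*r - 3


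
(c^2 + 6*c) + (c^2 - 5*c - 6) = 2*c^2 + c - 6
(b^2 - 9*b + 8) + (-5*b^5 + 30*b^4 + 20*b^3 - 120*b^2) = -5*b^5 + 30*b^4 + 20*b^3 - 119*b^2 - 9*b + 8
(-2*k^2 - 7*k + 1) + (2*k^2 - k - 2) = -8*k - 1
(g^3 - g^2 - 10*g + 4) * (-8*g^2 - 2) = -8*g^5 + 8*g^4 + 78*g^3 - 30*g^2 + 20*g - 8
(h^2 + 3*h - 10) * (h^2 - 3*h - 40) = h^4 - 59*h^2 - 90*h + 400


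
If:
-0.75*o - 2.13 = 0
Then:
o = -2.84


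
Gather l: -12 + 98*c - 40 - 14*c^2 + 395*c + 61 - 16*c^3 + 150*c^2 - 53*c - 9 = -16*c^3 + 136*c^2 + 440*c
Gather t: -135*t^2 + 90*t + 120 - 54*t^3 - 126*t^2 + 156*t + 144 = -54*t^3 - 261*t^2 + 246*t + 264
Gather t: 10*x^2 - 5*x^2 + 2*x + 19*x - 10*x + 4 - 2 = 5*x^2 + 11*x + 2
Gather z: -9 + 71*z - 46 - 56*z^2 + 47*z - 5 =-56*z^2 + 118*z - 60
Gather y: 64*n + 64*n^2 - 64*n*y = 64*n^2 - 64*n*y + 64*n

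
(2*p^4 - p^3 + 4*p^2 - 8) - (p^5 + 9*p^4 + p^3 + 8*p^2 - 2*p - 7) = -p^5 - 7*p^4 - 2*p^3 - 4*p^2 + 2*p - 1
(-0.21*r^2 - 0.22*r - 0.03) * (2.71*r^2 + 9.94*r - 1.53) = -0.5691*r^4 - 2.6836*r^3 - 1.9468*r^2 + 0.0384*r + 0.0459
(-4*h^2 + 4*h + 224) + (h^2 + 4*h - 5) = -3*h^2 + 8*h + 219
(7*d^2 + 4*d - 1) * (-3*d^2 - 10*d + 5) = -21*d^4 - 82*d^3 - 2*d^2 + 30*d - 5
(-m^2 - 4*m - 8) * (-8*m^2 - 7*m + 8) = 8*m^4 + 39*m^3 + 84*m^2 + 24*m - 64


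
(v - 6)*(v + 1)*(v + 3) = v^3 - 2*v^2 - 21*v - 18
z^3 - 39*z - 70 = (z - 7)*(z + 2)*(z + 5)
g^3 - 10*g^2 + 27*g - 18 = (g - 6)*(g - 3)*(g - 1)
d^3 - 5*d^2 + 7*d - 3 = (d - 3)*(d - 1)^2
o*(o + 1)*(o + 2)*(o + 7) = o^4 + 10*o^3 + 23*o^2 + 14*o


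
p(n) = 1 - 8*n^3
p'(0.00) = 0.00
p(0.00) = 1.00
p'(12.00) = -3456.00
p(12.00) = -13823.00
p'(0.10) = -0.24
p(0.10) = 0.99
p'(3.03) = -220.34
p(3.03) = -221.55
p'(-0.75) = -13.50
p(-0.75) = 4.38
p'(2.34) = -131.41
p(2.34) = -101.50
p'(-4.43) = -471.00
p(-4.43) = 696.51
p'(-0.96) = -22.12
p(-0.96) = 8.08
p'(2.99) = -214.56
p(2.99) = -212.85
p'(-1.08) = -27.99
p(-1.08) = 11.08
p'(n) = -24*n^2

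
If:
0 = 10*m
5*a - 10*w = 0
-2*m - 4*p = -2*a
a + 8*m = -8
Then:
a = -8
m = 0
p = -4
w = -4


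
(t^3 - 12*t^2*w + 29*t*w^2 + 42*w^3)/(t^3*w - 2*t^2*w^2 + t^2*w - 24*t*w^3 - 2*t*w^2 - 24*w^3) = (t^2 - 6*t*w - 7*w^2)/(w*(t^2 + 4*t*w + t + 4*w))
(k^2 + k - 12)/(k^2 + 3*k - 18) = (k + 4)/(k + 6)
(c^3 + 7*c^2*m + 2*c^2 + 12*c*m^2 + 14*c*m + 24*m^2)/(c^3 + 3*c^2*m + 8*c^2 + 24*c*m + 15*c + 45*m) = (c^2 + 4*c*m + 2*c + 8*m)/(c^2 + 8*c + 15)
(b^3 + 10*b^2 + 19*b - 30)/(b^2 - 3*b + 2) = (b^2 + 11*b + 30)/(b - 2)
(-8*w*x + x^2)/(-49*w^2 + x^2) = x*(8*w - x)/(49*w^2 - x^2)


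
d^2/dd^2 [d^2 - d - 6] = 2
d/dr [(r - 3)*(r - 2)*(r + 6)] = 3*r^2 + 2*r - 24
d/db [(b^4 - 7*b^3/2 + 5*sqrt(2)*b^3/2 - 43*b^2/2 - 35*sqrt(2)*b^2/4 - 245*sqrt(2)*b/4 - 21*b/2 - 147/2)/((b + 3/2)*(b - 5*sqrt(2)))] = (16*b^5 - 100*sqrt(2)*b^4 + 8*b^4 - 484*b^3 + 100*sqrt(2)*b^3 - 374*b^2 + 1875*sqrt(2)*b^2 + 3276*b + 2580*sqrt(2)*b - 2310*sqrt(2) + 8232)/(2*(4*b^4 - 40*sqrt(2)*b^3 + 12*b^3 - 120*sqrt(2)*b^2 + 209*b^2 - 90*sqrt(2)*b + 600*b + 450))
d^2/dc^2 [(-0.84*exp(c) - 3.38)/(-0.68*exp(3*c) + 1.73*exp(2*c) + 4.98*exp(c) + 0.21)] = (1.553664*exp(6*c) + 11.10168*exp(5*c) - 29.846212*exp(4*c) + 11.894384*exp(3*c) + 89.8731*exp(2*c) + 78.035064*exp(c) - 3.49776)*exp(c)/(0.314432*exp(9*c) - 2.399856*exp(8*c) - 0.802740000000001*exp(7*c) + 29.681803*exp(6*c) + 7.36115400000001*exp(5*c) - 126.332739*exp(4*c) - 134.271432*exp(3*c) - 15.853131*exp(2*c) - 0.658854*exp(c) - 0.009261)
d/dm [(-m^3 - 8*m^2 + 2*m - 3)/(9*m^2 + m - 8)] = (-9*m^4 - 2*m^3 - 2*m^2 + 182*m - 13)/(81*m^4 + 18*m^3 - 143*m^2 - 16*m + 64)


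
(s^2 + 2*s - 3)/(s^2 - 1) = (s + 3)/(s + 1)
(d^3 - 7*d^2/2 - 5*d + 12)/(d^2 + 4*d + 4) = (d^2 - 11*d/2 + 6)/(d + 2)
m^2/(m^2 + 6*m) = m/(m + 6)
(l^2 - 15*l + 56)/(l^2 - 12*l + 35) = (l - 8)/(l - 5)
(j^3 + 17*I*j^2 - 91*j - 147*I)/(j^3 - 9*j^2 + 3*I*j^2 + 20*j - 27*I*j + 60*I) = (j^2 + 14*I*j - 49)/(j^2 - 9*j + 20)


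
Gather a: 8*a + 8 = 8*a + 8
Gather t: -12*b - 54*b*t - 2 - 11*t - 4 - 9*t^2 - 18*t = -12*b - 9*t^2 + t*(-54*b - 29) - 6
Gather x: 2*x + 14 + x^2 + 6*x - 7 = x^2 + 8*x + 7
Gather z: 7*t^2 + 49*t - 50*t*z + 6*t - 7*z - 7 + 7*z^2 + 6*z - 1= 7*t^2 + 55*t + 7*z^2 + z*(-50*t - 1) - 8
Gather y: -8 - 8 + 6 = -10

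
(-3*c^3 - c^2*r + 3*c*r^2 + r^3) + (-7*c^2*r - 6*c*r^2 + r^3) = -3*c^3 - 8*c^2*r - 3*c*r^2 + 2*r^3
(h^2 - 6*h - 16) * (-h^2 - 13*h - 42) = -h^4 - 7*h^3 + 52*h^2 + 460*h + 672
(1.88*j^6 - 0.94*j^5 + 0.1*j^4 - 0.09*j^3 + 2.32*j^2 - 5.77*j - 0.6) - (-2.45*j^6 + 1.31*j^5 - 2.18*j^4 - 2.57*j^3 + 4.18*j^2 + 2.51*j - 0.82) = 4.33*j^6 - 2.25*j^5 + 2.28*j^4 + 2.48*j^3 - 1.86*j^2 - 8.28*j + 0.22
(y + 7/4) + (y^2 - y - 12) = y^2 - 41/4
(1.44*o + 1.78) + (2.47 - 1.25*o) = 0.19*o + 4.25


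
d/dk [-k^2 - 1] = -2*k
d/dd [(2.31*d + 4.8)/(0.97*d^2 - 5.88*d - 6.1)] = (-2.2407*d^2 - 9.312*d + 14.133)/(0.9409*d^4 - 11.4072*d^3 + 22.7404*d^2 + 71.736*d + 37.21)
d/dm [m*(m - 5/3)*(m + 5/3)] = 3*m^2 - 25/9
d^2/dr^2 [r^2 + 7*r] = 2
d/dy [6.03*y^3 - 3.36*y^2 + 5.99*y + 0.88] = 18.09*y^2 - 6.72*y + 5.99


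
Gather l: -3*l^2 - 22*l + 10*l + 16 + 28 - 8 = -3*l^2 - 12*l + 36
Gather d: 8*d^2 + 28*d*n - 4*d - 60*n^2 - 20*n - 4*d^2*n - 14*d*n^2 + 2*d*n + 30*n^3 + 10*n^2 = d^2*(8 - 4*n) + d*(-14*n^2 + 30*n - 4) + 30*n^3 - 50*n^2 - 20*n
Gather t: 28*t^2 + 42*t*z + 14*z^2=28*t^2 + 42*t*z + 14*z^2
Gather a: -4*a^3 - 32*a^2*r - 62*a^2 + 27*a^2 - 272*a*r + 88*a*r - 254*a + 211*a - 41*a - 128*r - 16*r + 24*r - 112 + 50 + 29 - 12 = -4*a^3 + a^2*(-32*r - 35) + a*(-184*r - 84) - 120*r - 45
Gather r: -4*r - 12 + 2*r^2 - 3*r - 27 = 2*r^2 - 7*r - 39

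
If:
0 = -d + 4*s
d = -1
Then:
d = -1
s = -1/4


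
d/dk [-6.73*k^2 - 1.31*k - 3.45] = -13.46*k - 1.31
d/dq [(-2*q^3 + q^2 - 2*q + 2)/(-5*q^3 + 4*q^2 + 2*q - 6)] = (-3*q^4 - 28*q^3 + 76*q^2 - 28*q + 8)/(25*q^6 - 40*q^5 - 4*q^4 + 76*q^3 - 44*q^2 - 24*q + 36)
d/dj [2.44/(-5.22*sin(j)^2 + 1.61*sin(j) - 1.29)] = (25.4736*sin(j) - 3.9284)*cos(j)/(5.22*sin(j)^2 - 1.61*sin(j) + 1.29)^2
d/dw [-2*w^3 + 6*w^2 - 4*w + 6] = -6*w^2 + 12*w - 4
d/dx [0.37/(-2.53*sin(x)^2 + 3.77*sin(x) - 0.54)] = (1.8722*sin(x) - 1.3949)*cos(x)/(2.53*sin(x)^2 - 3.77*sin(x) + 0.54)^2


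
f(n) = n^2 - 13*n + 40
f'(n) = 2*n - 13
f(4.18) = 3.13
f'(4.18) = -4.64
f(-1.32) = 58.90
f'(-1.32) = -15.64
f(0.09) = 38.84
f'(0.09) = -12.82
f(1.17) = 26.16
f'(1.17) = -10.66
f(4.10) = 3.51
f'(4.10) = -4.80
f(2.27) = 15.64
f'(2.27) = -8.46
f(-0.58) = 47.88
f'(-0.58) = -14.16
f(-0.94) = 53.10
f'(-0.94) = -14.88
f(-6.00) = 154.00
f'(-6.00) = -25.00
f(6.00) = -2.00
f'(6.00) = -1.00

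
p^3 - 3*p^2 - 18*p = p*(p - 6)*(p + 3)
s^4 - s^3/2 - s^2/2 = s^2*(s - 1)*(s + 1/2)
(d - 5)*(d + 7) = d^2 + 2*d - 35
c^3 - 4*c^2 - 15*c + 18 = (c - 6)*(c - 1)*(c + 3)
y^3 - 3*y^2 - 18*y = y*(y - 6)*(y + 3)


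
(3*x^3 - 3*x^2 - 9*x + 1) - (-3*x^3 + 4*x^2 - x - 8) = 6*x^3 - 7*x^2 - 8*x + 9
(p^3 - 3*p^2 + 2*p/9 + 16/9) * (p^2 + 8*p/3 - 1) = p^5 - p^4/3 - 79*p^3/9 + 145*p^2/27 + 122*p/27 - 16/9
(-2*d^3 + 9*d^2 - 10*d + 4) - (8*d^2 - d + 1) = -2*d^3 + d^2 - 9*d + 3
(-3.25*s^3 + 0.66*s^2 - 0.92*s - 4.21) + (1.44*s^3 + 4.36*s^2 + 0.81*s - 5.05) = -1.81*s^3 + 5.02*s^2 - 0.11*s - 9.26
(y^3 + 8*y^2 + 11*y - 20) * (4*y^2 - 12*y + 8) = 4*y^5 + 20*y^4 - 44*y^3 - 148*y^2 + 328*y - 160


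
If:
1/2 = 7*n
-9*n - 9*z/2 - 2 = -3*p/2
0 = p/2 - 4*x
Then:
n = 1/14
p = 3*z + 37/21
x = 3*z/8 + 37/168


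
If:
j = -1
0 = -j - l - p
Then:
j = -1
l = 1 - p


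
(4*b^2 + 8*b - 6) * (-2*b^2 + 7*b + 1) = -8*b^4 + 12*b^3 + 72*b^2 - 34*b - 6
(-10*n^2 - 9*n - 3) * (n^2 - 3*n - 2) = -10*n^4 + 21*n^3 + 44*n^2 + 27*n + 6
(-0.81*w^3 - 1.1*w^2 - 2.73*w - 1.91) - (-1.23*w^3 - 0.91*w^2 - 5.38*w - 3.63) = 0.42*w^3 - 0.19*w^2 + 2.65*w + 1.72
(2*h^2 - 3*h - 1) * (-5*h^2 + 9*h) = -10*h^4 + 33*h^3 - 22*h^2 - 9*h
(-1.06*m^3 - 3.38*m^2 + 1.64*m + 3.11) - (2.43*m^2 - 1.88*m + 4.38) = -1.06*m^3 - 5.81*m^2 + 3.52*m - 1.27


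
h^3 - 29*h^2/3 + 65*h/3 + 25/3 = (h - 5)^2*(h + 1/3)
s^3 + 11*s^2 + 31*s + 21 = (s + 1)*(s + 3)*(s + 7)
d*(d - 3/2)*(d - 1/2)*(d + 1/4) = d^4 - 7*d^3/4 + d^2/4 + 3*d/16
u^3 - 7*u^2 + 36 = (u - 6)*(u - 3)*(u + 2)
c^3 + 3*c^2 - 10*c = c*(c - 2)*(c + 5)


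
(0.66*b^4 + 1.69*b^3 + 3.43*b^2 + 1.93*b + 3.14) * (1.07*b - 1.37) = 0.7062*b^5 + 0.9041*b^4 + 1.3548*b^3 - 2.634*b^2 + 0.7157*b - 4.3018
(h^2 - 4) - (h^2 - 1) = -3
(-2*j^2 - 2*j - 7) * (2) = -4*j^2 - 4*j - 14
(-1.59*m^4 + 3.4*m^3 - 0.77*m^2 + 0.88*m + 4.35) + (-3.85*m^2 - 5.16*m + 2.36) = -1.59*m^4 + 3.4*m^3 - 4.62*m^2 - 4.28*m + 6.71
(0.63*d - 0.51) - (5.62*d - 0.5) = -4.99*d - 0.01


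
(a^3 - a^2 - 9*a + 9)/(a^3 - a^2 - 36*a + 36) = (a^2 - 9)/(a^2 - 36)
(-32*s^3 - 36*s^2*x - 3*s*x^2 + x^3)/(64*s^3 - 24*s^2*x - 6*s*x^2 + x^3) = (s + x)/(-2*s + x)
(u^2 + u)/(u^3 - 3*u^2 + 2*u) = (u + 1)/(u^2 - 3*u + 2)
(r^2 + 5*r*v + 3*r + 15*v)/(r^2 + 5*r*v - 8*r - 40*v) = (r + 3)/(r - 8)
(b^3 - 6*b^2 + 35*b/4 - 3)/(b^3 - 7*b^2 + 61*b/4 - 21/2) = (2*b^2 - 9*b + 4)/(2*b^2 - 11*b + 14)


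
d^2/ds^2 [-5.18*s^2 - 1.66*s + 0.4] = -10.3600000000000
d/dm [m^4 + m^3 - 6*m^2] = m*(4*m^2 + 3*m - 12)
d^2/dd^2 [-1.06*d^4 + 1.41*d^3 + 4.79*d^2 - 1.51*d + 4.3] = -12.72*d^2 + 8.46*d + 9.58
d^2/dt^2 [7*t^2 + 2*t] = 14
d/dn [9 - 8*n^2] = -16*n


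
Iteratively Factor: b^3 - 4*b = (b)*(b^2 - 4) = b*(b + 2)*(b - 2)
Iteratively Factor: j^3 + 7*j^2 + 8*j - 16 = (j - 1)*(j^2 + 8*j + 16) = (j - 1)*(j + 4)*(j + 4)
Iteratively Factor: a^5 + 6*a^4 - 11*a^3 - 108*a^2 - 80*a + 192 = (a - 1)*(a^4 + 7*a^3 - 4*a^2 - 112*a - 192) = (a - 1)*(a + 4)*(a^3 + 3*a^2 - 16*a - 48) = (a - 1)*(a + 4)^2*(a^2 - a - 12) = (a - 4)*(a - 1)*(a + 4)^2*(a + 3)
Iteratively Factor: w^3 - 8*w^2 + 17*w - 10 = (w - 1)*(w^2 - 7*w + 10) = (w - 5)*(w - 1)*(w - 2)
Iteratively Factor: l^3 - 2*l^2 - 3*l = (l + 1)*(l^2 - 3*l) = l*(l + 1)*(l - 3)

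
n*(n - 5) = n^2 - 5*n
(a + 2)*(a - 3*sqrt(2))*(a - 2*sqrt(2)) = a^3 - 5*sqrt(2)*a^2 + 2*a^2 - 10*sqrt(2)*a + 12*a + 24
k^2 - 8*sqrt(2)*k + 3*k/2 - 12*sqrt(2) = (k + 3/2)*(k - 8*sqrt(2))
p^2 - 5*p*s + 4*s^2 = (p - 4*s)*(p - s)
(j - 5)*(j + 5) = j^2 - 25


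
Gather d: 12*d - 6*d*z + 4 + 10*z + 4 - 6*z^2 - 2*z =d*(12 - 6*z) - 6*z^2 + 8*z + 8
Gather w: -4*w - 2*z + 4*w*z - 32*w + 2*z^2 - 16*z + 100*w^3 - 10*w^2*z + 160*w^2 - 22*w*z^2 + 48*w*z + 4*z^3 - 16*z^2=100*w^3 + w^2*(160 - 10*z) + w*(-22*z^2 + 52*z - 36) + 4*z^3 - 14*z^2 - 18*z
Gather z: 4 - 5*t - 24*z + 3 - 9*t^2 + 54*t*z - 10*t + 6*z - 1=-9*t^2 - 15*t + z*(54*t - 18) + 6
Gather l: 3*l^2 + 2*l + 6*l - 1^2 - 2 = 3*l^2 + 8*l - 3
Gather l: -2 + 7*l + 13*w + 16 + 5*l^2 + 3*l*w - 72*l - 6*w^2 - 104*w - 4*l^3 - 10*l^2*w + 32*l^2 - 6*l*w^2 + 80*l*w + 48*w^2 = -4*l^3 + l^2*(37 - 10*w) + l*(-6*w^2 + 83*w - 65) + 42*w^2 - 91*w + 14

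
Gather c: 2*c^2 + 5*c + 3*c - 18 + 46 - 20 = 2*c^2 + 8*c + 8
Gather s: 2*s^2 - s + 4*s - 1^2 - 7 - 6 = 2*s^2 + 3*s - 14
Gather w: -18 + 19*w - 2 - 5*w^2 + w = -5*w^2 + 20*w - 20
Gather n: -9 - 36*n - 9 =-36*n - 18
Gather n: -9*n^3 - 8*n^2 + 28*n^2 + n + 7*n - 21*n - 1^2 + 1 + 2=-9*n^3 + 20*n^2 - 13*n + 2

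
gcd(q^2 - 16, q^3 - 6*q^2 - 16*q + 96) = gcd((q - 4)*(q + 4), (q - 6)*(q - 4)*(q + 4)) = q^2 - 16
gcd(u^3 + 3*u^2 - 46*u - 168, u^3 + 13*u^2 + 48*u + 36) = u + 6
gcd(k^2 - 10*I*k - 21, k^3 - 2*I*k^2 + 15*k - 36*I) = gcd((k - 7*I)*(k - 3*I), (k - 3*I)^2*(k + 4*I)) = k - 3*I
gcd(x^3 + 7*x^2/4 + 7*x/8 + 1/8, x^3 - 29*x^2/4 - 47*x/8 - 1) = x^2 + 3*x/4 + 1/8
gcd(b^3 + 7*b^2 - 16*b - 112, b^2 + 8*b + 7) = b + 7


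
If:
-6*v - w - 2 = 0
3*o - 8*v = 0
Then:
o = -4*w/9 - 8/9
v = -w/6 - 1/3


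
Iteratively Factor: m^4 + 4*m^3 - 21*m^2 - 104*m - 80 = (m + 4)*(m^3 - 21*m - 20) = (m - 5)*(m + 4)*(m^2 + 5*m + 4) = (m - 5)*(m + 4)^2*(m + 1)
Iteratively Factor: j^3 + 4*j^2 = (j)*(j^2 + 4*j) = j*(j + 4)*(j)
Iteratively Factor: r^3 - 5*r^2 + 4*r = (r)*(r^2 - 5*r + 4) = r*(r - 4)*(r - 1)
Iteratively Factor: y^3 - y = (y - 1)*(y^2 + y) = y*(y - 1)*(y + 1)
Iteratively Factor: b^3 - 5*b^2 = (b - 5)*(b^2) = b*(b - 5)*(b)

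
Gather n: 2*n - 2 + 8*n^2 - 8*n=8*n^2 - 6*n - 2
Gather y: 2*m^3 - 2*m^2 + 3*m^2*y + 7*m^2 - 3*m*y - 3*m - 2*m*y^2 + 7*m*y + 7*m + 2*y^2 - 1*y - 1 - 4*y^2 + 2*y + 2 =2*m^3 + 5*m^2 + 4*m + y^2*(-2*m - 2) + y*(3*m^2 + 4*m + 1) + 1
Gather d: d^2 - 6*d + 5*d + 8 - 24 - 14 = d^2 - d - 30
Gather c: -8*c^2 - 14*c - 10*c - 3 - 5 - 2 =-8*c^2 - 24*c - 10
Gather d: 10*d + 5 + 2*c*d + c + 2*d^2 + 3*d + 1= c + 2*d^2 + d*(2*c + 13) + 6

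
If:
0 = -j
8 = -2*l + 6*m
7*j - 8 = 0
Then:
No Solution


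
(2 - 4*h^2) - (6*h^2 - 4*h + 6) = -10*h^2 + 4*h - 4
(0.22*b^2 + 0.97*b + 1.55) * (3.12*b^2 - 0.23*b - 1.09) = 0.6864*b^4 + 2.9758*b^3 + 4.3731*b^2 - 1.4138*b - 1.6895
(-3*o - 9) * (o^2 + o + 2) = -3*o^3 - 12*o^2 - 15*o - 18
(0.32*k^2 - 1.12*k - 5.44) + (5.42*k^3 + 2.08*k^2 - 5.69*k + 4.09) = 5.42*k^3 + 2.4*k^2 - 6.81*k - 1.35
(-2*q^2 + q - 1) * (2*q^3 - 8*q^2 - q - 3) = -4*q^5 + 18*q^4 - 8*q^3 + 13*q^2 - 2*q + 3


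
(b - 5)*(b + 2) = b^2 - 3*b - 10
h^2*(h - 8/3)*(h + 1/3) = h^4 - 7*h^3/3 - 8*h^2/9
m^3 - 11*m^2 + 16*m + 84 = (m - 7)*(m - 6)*(m + 2)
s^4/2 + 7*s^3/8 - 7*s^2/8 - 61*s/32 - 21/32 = (s/2 + 1/2)*(s - 3/2)*(s + 1/2)*(s + 7/4)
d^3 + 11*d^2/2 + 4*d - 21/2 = (d - 1)*(d + 3)*(d + 7/2)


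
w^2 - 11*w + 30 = (w - 6)*(w - 5)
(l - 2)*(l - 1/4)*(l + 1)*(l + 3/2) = l^4 + l^3/4 - 29*l^2/8 - 17*l/8 + 3/4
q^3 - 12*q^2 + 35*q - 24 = (q - 8)*(q - 3)*(q - 1)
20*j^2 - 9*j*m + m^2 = (-5*j + m)*(-4*j + m)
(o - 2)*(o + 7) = o^2 + 5*o - 14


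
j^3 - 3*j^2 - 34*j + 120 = (j - 5)*(j - 4)*(j + 6)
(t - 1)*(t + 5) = t^2 + 4*t - 5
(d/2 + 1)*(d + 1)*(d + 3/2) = d^3/2 + 9*d^2/4 + 13*d/4 + 3/2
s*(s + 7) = s^2 + 7*s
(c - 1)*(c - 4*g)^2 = c^3 - 8*c^2*g - c^2 + 16*c*g^2 + 8*c*g - 16*g^2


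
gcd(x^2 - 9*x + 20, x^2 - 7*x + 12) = x - 4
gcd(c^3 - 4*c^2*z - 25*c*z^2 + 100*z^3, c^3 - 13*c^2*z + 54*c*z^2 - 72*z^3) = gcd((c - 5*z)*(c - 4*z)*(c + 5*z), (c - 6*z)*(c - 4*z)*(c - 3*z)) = -c + 4*z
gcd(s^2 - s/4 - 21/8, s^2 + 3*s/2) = s + 3/2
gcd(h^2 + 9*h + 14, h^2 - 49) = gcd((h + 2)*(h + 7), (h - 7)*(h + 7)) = h + 7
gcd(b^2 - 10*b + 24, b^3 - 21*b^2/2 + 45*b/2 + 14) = b - 4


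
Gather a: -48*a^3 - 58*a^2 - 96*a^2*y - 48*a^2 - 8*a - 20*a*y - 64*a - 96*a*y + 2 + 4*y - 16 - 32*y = -48*a^3 + a^2*(-96*y - 106) + a*(-116*y - 72) - 28*y - 14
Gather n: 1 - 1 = 0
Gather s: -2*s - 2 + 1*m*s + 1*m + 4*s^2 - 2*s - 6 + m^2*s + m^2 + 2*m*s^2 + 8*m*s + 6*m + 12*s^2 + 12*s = m^2 + 7*m + s^2*(2*m + 16) + s*(m^2 + 9*m + 8) - 8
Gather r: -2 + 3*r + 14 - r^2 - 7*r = -r^2 - 4*r + 12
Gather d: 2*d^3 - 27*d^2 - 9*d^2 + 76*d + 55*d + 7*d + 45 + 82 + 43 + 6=2*d^3 - 36*d^2 + 138*d + 176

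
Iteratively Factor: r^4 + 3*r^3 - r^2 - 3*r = (r - 1)*(r^3 + 4*r^2 + 3*r) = (r - 1)*(r + 3)*(r^2 + r) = r*(r - 1)*(r + 3)*(r + 1)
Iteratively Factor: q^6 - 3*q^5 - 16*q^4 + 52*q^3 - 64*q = (q - 2)*(q^5 - q^4 - 18*q^3 + 16*q^2 + 32*q) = (q - 2)^2*(q^4 + q^3 - 16*q^2 - 16*q) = (q - 2)^2*(q + 4)*(q^3 - 3*q^2 - 4*q) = q*(q - 2)^2*(q + 4)*(q^2 - 3*q - 4) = q*(q - 2)^2*(q + 1)*(q + 4)*(q - 4)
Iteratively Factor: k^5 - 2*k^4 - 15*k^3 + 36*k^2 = (k - 3)*(k^4 + k^3 - 12*k^2) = k*(k - 3)*(k^3 + k^2 - 12*k) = k*(k - 3)*(k + 4)*(k^2 - 3*k) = k*(k - 3)^2*(k + 4)*(k)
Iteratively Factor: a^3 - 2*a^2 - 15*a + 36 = (a + 4)*(a^2 - 6*a + 9) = (a - 3)*(a + 4)*(a - 3)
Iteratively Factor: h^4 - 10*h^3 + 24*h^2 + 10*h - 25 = (h - 5)*(h^3 - 5*h^2 - h + 5) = (h - 5)*(h + 1)*(h^2 - 6*h + 5) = (h - 5)^2*(h + 1)*(h - 1)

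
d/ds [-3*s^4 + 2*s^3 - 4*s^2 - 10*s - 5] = -12*s^3 + 6*s^2 - 8*s - 10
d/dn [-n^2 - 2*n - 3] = -2*n - 2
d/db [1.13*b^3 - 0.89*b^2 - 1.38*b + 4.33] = 3.39*b^2 - 1.78*b - 1.38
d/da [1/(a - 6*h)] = -1/(a - 6*h)^2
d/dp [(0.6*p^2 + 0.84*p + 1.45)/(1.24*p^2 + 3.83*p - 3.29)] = (1.2564*p^2 - 7.544*p - 8.3171)/(1.5376*p^4 + 9.4984*p^3 + 6.5097*p^2 - 25.2014*p + 10.8241)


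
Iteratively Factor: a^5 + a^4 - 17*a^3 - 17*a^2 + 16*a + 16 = (a - 4)*(a^4 + 5*a^3 + 3*a^2 - 5*a - 4) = (a - 4)*(a + 1)*(a^3 + 4*a^2 - a - 4) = (a - 4)*(a + 1)^2*(a^2 + 3*a - 4) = (a - 4)*(a - 1)*(a + 1)^2*(a + 4)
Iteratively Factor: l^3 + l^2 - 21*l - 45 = (l + 3)*(l^2 - 2*l - 15) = (l + 3)^2*(l - 5)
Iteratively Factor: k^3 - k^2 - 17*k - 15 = (k + 3)*(k^2 - 4*k - 5) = (k + 1)*(k + 3)*(k - 5)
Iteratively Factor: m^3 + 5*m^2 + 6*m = (m + 2)*(m^2 + 3*m) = m*(m + 2)*(m + 3)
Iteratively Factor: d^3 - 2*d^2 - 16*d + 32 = (d + 4)*(d^2 - 6*d + 8) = (d - 2)*(d + 4)*(d - 4)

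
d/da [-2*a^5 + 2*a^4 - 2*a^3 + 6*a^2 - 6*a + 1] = -10*a^4 + 8*a^3 - 6*a^2 + 12*a - 6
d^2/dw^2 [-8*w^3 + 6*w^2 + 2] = 12 - 48*w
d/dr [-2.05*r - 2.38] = -2.05000000000000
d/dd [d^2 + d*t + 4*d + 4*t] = 2*d + t + 4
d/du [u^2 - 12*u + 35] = 2*u - 12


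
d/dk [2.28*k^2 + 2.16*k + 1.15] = 4.56*k + 2.16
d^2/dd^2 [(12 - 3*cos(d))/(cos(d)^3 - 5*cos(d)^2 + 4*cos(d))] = 3*((1 - cos(2*d))^2 + 15*cos(d)/4 + 3*cos(2*d)/2 - 3*cos(3*d)/4 - 9/2)/((cos(d) - 1)^3*cos(d)^3)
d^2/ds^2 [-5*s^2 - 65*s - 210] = -10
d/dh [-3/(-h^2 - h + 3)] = 3*(-2*h - 1)/(h^2 + h - 3)^2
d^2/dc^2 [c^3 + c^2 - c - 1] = 6*c + 2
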